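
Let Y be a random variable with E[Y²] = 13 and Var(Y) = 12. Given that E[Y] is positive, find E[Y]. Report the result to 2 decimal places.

1.00

(E[Y])² = E[Y²] − Var(Y) = 13 − 12 = 1
E[Y] = √1 = 1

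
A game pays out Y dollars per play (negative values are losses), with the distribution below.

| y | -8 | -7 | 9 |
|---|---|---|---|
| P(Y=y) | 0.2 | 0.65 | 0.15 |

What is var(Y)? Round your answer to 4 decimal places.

E[Y] = (-8)(0.2) + (-7)(0.65) + (9)(0.15) = -4.8
E[Y²] = (-8)²(0.2) + (-7)²(0.65) + (9)²(0.15) = 56.8
var(Y) = E[Y²] − (E[Y])² = 56.8 − (-4.8)² = 33.76

33.7600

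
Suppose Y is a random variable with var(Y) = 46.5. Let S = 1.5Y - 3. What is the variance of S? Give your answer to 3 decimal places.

var(1.5Y - 3) = (1.5)²·var(Y) = 2.25·46.5 = 104.625

104.625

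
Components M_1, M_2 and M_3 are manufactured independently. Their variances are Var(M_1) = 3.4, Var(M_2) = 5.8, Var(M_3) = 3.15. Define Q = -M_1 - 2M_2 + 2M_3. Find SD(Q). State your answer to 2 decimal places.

By independence, Var(Q) = (-1)²Var(M_1) + (-2)²Var(M_2) + (2)²Var(M_3)
= (-1)²·3.4 + (-2)²·5.8 + (2)²·3.15 = 39.2
SD(Q) = √39.2 ≈ 6.26

6.26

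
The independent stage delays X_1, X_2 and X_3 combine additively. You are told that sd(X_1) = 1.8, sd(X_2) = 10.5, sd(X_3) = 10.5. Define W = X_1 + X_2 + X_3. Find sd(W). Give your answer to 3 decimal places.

var(X_1) = 3.24, var(X_2) = 110.25, var(X_3) = 110.25
By independence, var(W) = (1)²var(X_1) + (1)²var(X_2) + (1)²var(X_3)
= (1)²·3.24 + (1)²·110.25 + (1)²·110.25 = 223.74
sd(W) = √223.74 ≈ 14.958

14.958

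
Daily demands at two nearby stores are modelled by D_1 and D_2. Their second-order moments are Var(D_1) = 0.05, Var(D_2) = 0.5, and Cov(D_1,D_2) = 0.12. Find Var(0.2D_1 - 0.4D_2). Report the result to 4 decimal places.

0.0628

Var(0.2D_1 - 0.4D_2) = (0.2)²·Var(D_1) + (-0.4)²·Var(D_2) + 2·(0.2)·(-0.4)·Cov(D_1,D_2)
= 0.04·0.05 + 0.16·0.5 + -0.16·0.12 = 0.0628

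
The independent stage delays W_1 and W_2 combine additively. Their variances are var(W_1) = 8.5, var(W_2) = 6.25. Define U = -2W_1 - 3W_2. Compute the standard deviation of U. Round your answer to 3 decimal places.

9.500

By independence, var(U) = (-2)²var(W_1) + (-3)²var(W_2)
= (-2)²·8.5 + (-3)²·6.25 = 90.25
SD(U) = √90.25 ≈ 9.500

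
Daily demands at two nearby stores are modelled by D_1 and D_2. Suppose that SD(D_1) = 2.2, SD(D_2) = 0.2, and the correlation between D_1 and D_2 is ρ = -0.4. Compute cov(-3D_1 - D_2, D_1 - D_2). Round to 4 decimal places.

-14.8320

V(D_1) = (2.2)² = 4.84;  V(D_2) = (0.2)² = 0.04
cov(D_1,D_2) = ρ·SD(D_1)·SD(D_2) = -0.4·2.2·0.2 = -0.176
cov(-3D_1 - D_2, D_1 - D_2) = (-3)(1)V(D_1) + (-1)(-1)V(D_2) + [(-3)(-1) + (-1)(1)]cov(D_1,D_2)
= -3·4.84 + 1·0.04 + 2·-0.176 = -14.832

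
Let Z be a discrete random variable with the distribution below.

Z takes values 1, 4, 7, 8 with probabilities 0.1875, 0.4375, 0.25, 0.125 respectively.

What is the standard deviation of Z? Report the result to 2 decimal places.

E[Z] = (1)(0.1875) + (4)(0.4375) + (7)(0.25) + (8)(0.125) = 4.6875
E[Z²] = (1)²(0.1875) + (4)²(0.4375) + (7)²(0.25) + (8)²(0.125) = 27.4375
V(Z) = E[Z²] − (E[Z])² = 27.4375 − (4.6875)² = 5.46484375
SD(Z) = √5.46484375 ≈ 2.34

2.34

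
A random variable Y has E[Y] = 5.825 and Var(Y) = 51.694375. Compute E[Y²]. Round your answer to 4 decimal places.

85.6250

E[Y²] = Var(Y) + (E[Y])² = 51.694375 + (5.825)² = 85.625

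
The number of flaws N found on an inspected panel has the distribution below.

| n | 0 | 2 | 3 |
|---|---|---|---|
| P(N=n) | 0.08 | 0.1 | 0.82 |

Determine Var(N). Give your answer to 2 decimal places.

0.70

E[N] = (0)(0.08) + (2)(0.1) + (3)(0.82) = 2.66
E[N²] = (0)²(0.08) + (2)²(0.1) + (3)²(0.82) = 7.78
Var(N) = E[N²] − (E[N])² = 7.78 − (2.66)² = 0.7044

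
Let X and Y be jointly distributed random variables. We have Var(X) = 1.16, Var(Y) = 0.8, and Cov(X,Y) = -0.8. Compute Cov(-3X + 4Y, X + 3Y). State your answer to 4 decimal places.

Cov(-3X + 4Y, X + 3Y) = (-3)(1)Var(X) + (4)(3)Var(Y) + [(-3)(3) + (4)(1)]Cov(X,Y)
= -3·1.16 + 12·0.8 + -5·-0.8 = 10.12

10.1200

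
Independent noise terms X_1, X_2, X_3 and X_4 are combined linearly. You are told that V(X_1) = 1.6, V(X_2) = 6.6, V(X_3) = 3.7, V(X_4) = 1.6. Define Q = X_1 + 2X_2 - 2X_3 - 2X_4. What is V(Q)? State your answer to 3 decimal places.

By independence, V(Q) = (1)²V(X_1) + (2)²V(X_2) + (-2)²V(X_3) + (-2)²V(X_4)
= (1)²·1.6 + (2)²·6.6 + (-2)²·3.7 + (-2)²·1.6 = 49.2

49.200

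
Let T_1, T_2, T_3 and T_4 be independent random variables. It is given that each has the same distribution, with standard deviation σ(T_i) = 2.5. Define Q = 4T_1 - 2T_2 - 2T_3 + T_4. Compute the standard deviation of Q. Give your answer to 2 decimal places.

var(T_i) = (2.5)² = 6.25
By independence, var(Q) = (4)²var(T_1) + (-2)²var(T_2) + (-2)²var(T_3) + (1)²var(T_4)
= (4)²·6.25 + (-2)²·6.25 + (-2)²·6.25 + (1)²·6.25 = 156.25
σ(Q) = √156.25 ≈ 12.50

12.50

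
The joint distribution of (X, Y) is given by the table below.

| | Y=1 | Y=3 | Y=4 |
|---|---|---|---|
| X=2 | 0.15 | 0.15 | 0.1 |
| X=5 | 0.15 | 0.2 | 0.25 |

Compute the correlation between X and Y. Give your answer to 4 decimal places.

E[X] = 3.8,  E[Y] = 2.75
E[XY] = 10.75
Cov(X,Y) = E[XY] − E[X]E[Y] = 10.75 − (3.8)(2.75) = 0.3
V(X) = 2.16,  V(Y) = 1.4875
ρ = 0.3 / √(2.16·1.4875) ≈ 0.1674

0.1674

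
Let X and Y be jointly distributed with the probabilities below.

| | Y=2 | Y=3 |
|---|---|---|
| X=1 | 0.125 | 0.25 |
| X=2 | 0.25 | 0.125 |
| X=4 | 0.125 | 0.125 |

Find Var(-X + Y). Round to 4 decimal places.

E[X] = 2.125,  E[Y] = 2.5,  E[XY] = 5.25
Var(X) = 5.875 − (2.125)² = 1.359375;  Var(Y) = 6.5 − (2.5)² = 0.25
Cov(X,Y) = 5.25 − (2.125)(2.5) = -0.0625
Var(-X + Y) = (-1)²·1.359375 + (1)²·0.25 + 2·(-1)·(1)·-0.0625 = 1.734375

1.7344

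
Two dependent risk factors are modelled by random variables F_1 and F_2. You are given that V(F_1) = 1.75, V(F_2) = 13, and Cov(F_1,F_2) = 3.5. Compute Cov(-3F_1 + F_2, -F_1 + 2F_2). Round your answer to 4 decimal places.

Cov(-3F_1 + F_2, -F_1 + 2F_2) = (-3)(-1)V(F_1) + (1)(2)V(F_2) + [(-3)(2) + (1)(-1)]Cov(F_1,F_2)
= 3·1.75 + 2·13 + -7·3.5 = 6.75

6.7500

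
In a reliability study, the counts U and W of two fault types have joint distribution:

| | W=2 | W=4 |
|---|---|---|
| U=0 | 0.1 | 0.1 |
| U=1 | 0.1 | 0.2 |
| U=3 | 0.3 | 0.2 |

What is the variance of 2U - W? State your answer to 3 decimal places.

E[U] = 1.8,  E[W] = 3,  E[UW] = 5.2
Var(U) = 4.8 − (1.8)² = 1.56;  Var(W) = 10 − (3)² = 1
cov(U,W) = 5.2 − (1.8)(3) = -0.2
Var(2U - W) = (2)²·1.56 + (-1)²·1 + 2·(2)·(-1)·-0.2 = 8.04

8.040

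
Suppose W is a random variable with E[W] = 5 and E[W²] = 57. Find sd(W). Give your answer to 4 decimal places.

5.6569

Var(W) = 57 − (5)² = 32
sd(W) = √32 ≈ 5.6569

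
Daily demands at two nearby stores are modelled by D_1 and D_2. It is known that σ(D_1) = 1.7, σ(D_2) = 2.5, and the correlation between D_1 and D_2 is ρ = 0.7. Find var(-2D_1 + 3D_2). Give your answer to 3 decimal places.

var(D_1) = (1.7)² = 2.89;  var(D_2) = (2.5)² = 6.25
Cov(D_1,D_2) = ρ·σ(D_1)·σ(D_2) = 0.7·1.7·2.5 = 2.975
var(-2D_1 + 3D_2) = (-2)²·var(D_1) + (3)²·var(D_2) + 2·(-2)·(3)·Cov(D_1,D_2)
= 4·2.89 + 9·6.25 + -12·2.975 = 32.11

32.110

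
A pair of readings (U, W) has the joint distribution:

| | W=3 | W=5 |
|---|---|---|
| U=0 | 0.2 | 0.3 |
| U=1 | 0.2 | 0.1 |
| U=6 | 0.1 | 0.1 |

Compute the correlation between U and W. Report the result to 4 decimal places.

E[U] = 1.5,  E[W] = 4
E[UW] = 5.9
cov(U,W) = E[UW] − E[U]E[W] = 5.9 − (1.5)(4) = -0.1
V(U) = 5.25,  V(W) = 1
ρ = -0.1 / √(5.25·1) ≈ -0.0436

-0.0436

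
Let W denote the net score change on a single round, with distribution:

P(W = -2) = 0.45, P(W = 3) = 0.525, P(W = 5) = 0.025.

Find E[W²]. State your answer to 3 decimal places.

7.150

E[W²] = (-2)²(0.45) + (3)²(0.525) + (5)²(0.025) = 7.15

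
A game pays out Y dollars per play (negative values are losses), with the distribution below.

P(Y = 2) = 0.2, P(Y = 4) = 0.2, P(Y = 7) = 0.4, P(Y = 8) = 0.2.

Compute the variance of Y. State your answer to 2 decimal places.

E[Y] = (2)(0.2) + (4)(0.2) + (7)(0.4) + (8)(0.2) = 5.6
E[Y²] = (2)²(0.2) + (4)²(0.2) + (7)²(0.4) + (8)²(0.2) = 36.4
var(Y) = E[Y²] − (E[Y])² = 36.4 − (5.6)² = 5.04

5.04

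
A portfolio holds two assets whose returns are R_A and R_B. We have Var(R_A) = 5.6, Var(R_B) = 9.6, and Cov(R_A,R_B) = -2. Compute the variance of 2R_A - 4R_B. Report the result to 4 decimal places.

208.0000

Var(2R_A - 4R_B) = (2)²·Var(R_A) + (-4)²·Var(R_B) + 2·(2)·(-4)·Cov(R_A,R_B)
= 4·5.6 + 16·9.6 + -16·-2 = 208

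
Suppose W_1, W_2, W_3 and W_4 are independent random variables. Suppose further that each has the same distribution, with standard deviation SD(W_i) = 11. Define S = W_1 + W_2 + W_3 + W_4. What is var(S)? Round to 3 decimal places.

484.000

var(W_i) = (11)² = 121
By independence, var(S) = (1)²var(W_1) + (1)²var(W_2) + (1)²var(W_3) + (1)²var(W_4)
= (1)²·121 + (1)²·121 + (1)²·121 + (1)²·121 = 484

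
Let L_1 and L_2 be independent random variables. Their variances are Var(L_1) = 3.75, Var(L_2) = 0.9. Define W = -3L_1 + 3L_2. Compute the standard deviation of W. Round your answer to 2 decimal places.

6.47

By independence, Var(W) = (-3)²Var(L_1) + (3)²Var(L_2)
= (-3)²·3.75 + (3)²·0.9 = 41.85
SD(W) = √41.85 ≈ 6.47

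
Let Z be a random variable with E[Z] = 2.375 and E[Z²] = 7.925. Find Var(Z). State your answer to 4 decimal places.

Var(Z) = 7.925 − (2.375)² = 2.284375

2.2844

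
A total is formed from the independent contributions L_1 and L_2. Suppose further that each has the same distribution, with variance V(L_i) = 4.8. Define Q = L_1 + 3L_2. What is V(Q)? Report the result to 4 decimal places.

By independence, V(Q) = (1)²V(L_1) + (3)²V(L_2)
= (1)²·4.8 + (3)²·4.8 = 48

48.0000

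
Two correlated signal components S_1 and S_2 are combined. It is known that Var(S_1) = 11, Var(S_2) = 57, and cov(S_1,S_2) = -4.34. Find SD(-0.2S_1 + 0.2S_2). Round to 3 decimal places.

1.751

Var(-0.2S_1 + 0.2S_2) = (-0.2)²·Var(S_1) + (0.2)²·Var(S_2) + 2·(-0.2)·(0.2)·cov(S_1,S_2)
= 0.04·11 + 0.04·57 + -0.08·-4.34 = 3.0672
SD(-0.2S_1 + 0.2S_2) = √3.0672 ≈ 1.751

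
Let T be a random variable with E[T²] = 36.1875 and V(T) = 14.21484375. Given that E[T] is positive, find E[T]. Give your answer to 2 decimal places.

(E[T])² = E[T²] − V(T) = 36.1875 − 14.21484375 = 21.97265625
E[T] = √21.97265625 = 4.6875

4.69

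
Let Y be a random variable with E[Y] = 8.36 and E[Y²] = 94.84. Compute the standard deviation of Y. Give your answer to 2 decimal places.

var(Y) = 94.84 − (8.36)² = 24.9504
σ(Y) = √24.9504 ≈ 5.00

5.00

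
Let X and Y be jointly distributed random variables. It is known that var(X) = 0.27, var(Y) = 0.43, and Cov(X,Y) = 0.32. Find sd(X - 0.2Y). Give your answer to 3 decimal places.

0.399

var(X - 0.2Y) = (1)²·var(X) + (-0.2)²·var(Y) + 2·(1)·(-0.2)·Cov(X,Y)
= 1·0.27 + 0.04·0.43 + -0.4·0.32 = 0.1592
sd(X - 0.2Y) = √0.1592 ≈ 0.399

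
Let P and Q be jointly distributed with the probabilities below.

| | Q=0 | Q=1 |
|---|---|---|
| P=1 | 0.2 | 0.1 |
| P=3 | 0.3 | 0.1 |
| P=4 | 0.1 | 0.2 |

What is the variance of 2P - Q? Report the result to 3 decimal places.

5.400

E[P] = 2.7,  E[Q] = 0.4,  E[PQ] = 1.2
Var(P) = 8.7 − (2.7)² = 1.41;  Var(Q) = 0.4 − (0.4)² = 0.24
cov(P,Q) = 1.2 − (2.7)(0.4) = 0.12
Var(2P - Q) = (2)²·1.41 + (-1)²·0.24 + 2·(2)·(-1)·0.12 = 5.4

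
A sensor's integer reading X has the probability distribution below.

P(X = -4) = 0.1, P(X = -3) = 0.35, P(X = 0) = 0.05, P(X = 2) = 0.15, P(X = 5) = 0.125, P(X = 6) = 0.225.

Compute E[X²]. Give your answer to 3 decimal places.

E[X²] = (-4)²(0.1) + (-3)²(0.35) + (0)²(0.05) + (2)²(0.15) + (5)²(0.125) + (6)²(0.225) = 16.575

16.575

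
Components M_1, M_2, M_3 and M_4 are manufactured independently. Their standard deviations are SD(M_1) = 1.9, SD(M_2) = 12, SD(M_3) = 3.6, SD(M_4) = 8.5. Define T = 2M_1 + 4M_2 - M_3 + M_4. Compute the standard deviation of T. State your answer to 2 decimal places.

Var(M_1) = 3.61, Var(M_2) = 144, Var(M_3) = 12.96, Var(M_4) = 72.25
By independence, Var(T) = (2)²Var(M_1) + (4)²Var(M_2) + (-1)²Var(M_3) + (1)²Var(M_4)
= (2)²·3.61 + (4)²·144 + (-1)²·12.96 + (1)²·72.25 = 2403.65
SD(T) = √2403.65 ≈ 49.03

49.03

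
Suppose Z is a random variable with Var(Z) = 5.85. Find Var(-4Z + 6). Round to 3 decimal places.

Var(-4Z + 6) = (-4)²·Var(Z) = 16·5.85 = 93.6

93.600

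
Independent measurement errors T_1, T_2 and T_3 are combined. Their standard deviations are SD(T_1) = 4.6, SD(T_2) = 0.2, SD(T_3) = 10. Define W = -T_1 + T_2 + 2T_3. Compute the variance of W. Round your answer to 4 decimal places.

421.2000

var(T_1) = 21.16, var(T_2) = 0.04, var(T_3) = 100
By independence, var(W) = (-1)²var(T_1) + (1)²var(T_2) + (2)²var(T_3)
= (-1)²·21.16 + (1)²·0.04 + (2)²·100 = 421.2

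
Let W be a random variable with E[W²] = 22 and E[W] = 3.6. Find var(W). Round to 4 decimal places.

9.0400

var(W) = 22 − (3.6)² = 9.04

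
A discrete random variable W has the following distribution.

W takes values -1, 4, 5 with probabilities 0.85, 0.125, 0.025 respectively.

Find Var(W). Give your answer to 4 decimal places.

E[W] = (-1)(0.85) + (4)(0.125) + (5)(0.025) = -0.225
E[W²] = (-1)²(0.85) + (4)²(0.125) + (5)²(0.025) = 3.475
Var(W) = E[W²] − (E[W])² = 3.475 − (-0.225)² = 3.424375

3.4244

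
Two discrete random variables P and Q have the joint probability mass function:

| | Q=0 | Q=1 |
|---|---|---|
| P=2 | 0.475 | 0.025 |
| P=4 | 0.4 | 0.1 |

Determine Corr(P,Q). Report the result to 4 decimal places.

E[P] = 3,  E[Q] = 0.125
E[PQ] = 0.45
Cov(P,Q) = E[PQ] − E[P]E[Q] = 0.45 − (3)(0.125) = 0.075
Var(P) = 1,  Var(Q) = 0.109375
ρ = 0.075 / √(1·0.109375) ≈ 0.2268

0.2268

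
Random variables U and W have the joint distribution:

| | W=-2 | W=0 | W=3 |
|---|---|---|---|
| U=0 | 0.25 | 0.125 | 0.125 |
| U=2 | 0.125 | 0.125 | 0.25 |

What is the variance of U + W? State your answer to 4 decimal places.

6.9844

E[U] = 1,  E[W] = 0.375,  E[UW] = 1
Var(U) = 2 − (1)² = 1;  Var(W) = 4.875 − (0.375)² = 4.734375
Cov(U,W) = 1 − (1)(0.375) = 0.625
Var(U + W) = (1)²·1 + (1)²·4.734375 + 2·(1)·(1)·0.625 = 6.984375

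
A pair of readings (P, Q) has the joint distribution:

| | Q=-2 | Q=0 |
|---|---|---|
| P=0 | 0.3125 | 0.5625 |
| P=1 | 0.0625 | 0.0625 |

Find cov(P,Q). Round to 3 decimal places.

-0.031

E[P] = 0.125,  E[Q] = -0.75
E[PQ] = -0.125
cov(P,Q) = E[PQ] − E[P]E[Q] = -0.125 − (0.125)(-0.75) = -0.03125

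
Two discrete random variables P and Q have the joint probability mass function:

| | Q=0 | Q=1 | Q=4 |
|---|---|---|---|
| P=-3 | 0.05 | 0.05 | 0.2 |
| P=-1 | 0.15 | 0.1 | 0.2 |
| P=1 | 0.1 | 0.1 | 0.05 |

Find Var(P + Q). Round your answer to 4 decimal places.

E[P] = -1.1,  E[Q] = 2.05,  E[PQ] = -3.15
Var(P) = 3.4 − (-1.1)² = 2.19;  Var(Q) = 7.45 − (2.05)² = 3.2475
cov(P,Q) = -3.15 − (-1.1)(2.05) = -0.895
Var(P + Q) = (1)²·2.19 + (1)²·3.2475 + 2·(1)·(1)·-0.895 = 3.6475

3.6475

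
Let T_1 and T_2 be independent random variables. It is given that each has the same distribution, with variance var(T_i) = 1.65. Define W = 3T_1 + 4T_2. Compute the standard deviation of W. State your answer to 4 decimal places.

By independence, var(W) = (3)²var(T_1) + (4)²var(T_2)
= (3)²·1.65 + (4)²·1.65 = 41.25
SD(W) = √41.25 ≈ 6.4226

6.4226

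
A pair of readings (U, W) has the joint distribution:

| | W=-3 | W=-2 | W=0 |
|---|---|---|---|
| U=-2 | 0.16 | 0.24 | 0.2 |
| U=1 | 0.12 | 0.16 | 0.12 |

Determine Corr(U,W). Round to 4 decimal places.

-0.0410

E[U] = -0.8,  E[W] = -1.64
E[UW] = 1.24
cov(U,W) = E[UW] − E[U]E[W] = 1.24 − (-0.8)(-1.64) = -0.072
var(U) = 2.16,  var(W) = 1.4304
ρ = -0.072 / √(2.16·1.4304) ≈ -0.0410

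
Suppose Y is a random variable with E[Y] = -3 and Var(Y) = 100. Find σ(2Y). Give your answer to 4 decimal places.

20.0000

Var(2Y) = (2)²·100 = 400
σ(2Y) = √400 ≈ 20.0000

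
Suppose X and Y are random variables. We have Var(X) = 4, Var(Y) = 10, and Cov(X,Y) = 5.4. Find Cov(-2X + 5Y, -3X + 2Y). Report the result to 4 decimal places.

Cov(-2X + 5Y, -3X + 2Y) = (-2)(-3)Var(X) + (5)(2)Var(Y) + [(-2)(2) + (5)(-3)]Cov(X,Y)
= 6·4 + 10·10 + -19·5.4 = 21.4

21.4000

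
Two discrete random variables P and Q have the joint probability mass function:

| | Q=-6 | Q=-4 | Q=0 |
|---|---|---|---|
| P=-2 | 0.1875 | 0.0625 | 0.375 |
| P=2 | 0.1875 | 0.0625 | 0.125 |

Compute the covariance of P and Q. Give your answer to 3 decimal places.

-1.375

E[P] = -0.5,  E[Q] = -2.75
E[PQ] = 0
Cov(P,Q) = E[PQ] − E[P]E[Q] = 0 − (-0.5)(-2.75) = -1.375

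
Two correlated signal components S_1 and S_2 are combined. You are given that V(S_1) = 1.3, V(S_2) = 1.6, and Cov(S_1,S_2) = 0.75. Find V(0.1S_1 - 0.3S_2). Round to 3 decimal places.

0.112

V(0.1S_1 - 0.3S_2) = (0.1)²·V(S_1) + (-0.3)²·V(S_2) + 2·(0.1)·(-0.3)·Cov(S_1,S_2)
= 0.01·1.3 + 0.09·1.6 + -0.06·0.75 = 0.112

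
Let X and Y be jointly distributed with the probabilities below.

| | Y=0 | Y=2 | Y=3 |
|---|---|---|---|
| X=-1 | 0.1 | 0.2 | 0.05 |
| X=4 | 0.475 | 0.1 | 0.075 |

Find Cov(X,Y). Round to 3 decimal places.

E[X] = 2.25,  E[Y] = 0.975
E[XY] = 1.15
Cov(X,Y) = E[XY] − E[X]E[Y] = 1.15 − (2.25)(0.975) = -1.04375

-1.044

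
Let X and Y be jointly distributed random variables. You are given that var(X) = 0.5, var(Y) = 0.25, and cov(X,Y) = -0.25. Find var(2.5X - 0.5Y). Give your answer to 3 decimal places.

var(2.5X - 0.5Y) = (2.5)²·var(X) + (-0.5)²·var(Y) + 2·(2.5)·(-0.5)·cov(X,Y)
= 6.25·0.5 + 0.25·0.25 + -2.5·-0.25 = 3.8125

3.813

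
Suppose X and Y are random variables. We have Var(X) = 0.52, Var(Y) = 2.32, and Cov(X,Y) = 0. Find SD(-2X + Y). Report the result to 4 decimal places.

2.0976

Var(-2X + Y) = (-2)²·Var(X) + (1)²·Var(Y) + 2·(-2)·(1)·Cov(X,Y)
= 4·0.52 + 1·2.32 + -4·0 = 4.4
SD(-2X + Y) = √4.4 ≈ 2.0976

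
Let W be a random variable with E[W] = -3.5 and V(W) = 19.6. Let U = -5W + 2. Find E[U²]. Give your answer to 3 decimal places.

870.250

E[-5W + 2] = -5·-3.5 + 2 = 19.5
V(-5W + 2) = (-5)²·19.6 = 490
E[U²] = V(U) + (E[U])² = 490 + (19.5)² = 870.25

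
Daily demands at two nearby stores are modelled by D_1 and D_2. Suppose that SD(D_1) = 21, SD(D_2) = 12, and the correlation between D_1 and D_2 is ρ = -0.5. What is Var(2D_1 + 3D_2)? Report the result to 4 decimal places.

Var(D_1) = (21)² = 441;  Var(D_2) = (12)² = 144
Cov(D_1,D_2) = ρ·SD(D_1)·SD(D_2) = -0.5·21·12 = -126
Var(2D_1 + 3D_2) = (2)²·Var(D_1) + (3)²·Var(D_2) + 2·(2)·(3)·Cov(D_1,D_2)
= 4·441 + 9·144 + 12·-126 = 1548

1548.0000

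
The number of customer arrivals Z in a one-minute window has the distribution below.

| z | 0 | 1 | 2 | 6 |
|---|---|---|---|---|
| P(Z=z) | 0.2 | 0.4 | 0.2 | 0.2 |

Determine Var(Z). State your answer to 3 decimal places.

4.400

E[Z] = (0)(0.2) + (1)(0.4) + (2)(0.2) + (6)(0.2) = 2
E[Z²] = (0)²(0.2) + (1)²(0.4) + (2)²(0.2) + (6)²(0.2) = 8.4
Var(Z) = E[Z²] − (E[Z])² = 8.4 − (2)² = 4.4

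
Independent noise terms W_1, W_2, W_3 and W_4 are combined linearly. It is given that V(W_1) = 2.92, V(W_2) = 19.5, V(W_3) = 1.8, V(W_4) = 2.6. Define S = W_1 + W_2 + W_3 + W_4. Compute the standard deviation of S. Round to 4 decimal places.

5.1788

By independence, V(S) = (1)²V(W_1) + (1)²V(W_2) + (1)²V(W_3) + (1)²V(W_4)
= (1)²·2.92 + (1)²·19.5 + (1)²·1.8 + (1)²·2.6 = 26.82
SD(S) = √26.82 ≈ 5.1788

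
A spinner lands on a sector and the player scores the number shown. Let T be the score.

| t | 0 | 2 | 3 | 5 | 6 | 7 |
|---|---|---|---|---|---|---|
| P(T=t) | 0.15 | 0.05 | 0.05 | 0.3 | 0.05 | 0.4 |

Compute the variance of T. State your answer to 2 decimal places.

6.03

E[T] = (0)(0.15) + (2)(0.05) + (3)(0.05) + (5)(0.3) + (6)(0.05) + (7)(0.4) = 4.85
E[T²] = (0)²(0.15) + (2)²(0.05) + (3)²(0.05) + (5)²(0.3) + (6)²(0.05) + (7)²(0.4) = 29.55
Var(T) = E[T²] − (E[T])² = 29.55 − (4.85)² = 6.0275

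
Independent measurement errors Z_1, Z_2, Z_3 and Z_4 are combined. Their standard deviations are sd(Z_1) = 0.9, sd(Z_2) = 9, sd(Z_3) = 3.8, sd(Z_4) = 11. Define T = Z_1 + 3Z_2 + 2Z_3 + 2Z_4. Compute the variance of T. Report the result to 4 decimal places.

1271.5700

Var(Z_1) = 0.81, Var(Z_2) = 81, Var(Z_3) = 14.44, Var(Z_4) = 121
By independence, Var(T) = (1)²Var(Z_1) + (3)²Var(Z_2) + (2)²Var(Z_3) + (2)²Var(Z_4)
= (1)²·0.81 + (3)²·81 + (2)²·14.44 + (2)²·121 = 1271.57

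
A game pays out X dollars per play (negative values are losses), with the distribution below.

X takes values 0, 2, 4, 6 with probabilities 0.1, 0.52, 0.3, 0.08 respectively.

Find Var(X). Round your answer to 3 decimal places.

2.362

E[X] = (0)(0.1) + (2)(0.52) + (4)(0.3) + (6)(0.08) = 2.72
E[X²] = (0)²(0.1) + (2)²(0.52) + (4)²(0.3) + (6)²(0.08) = 9.76
Var(X) = E[X²] − (E[X])² = 9.76 − (2.72)² = 2.3616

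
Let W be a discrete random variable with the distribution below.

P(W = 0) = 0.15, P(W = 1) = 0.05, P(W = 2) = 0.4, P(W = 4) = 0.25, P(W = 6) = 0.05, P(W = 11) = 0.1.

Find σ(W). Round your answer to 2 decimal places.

E[W] = (0)(0.15) + (1)(0.05) + (2)(0.4) + (4)(0.25) + (6)(0.05) + (11)(0.1) = 3.25
E[W²] = (0)²(0.15) + (1)²(0.05) + (2)²(0.4) + (4)²(0.25) + (6)²(0.05) + (11)²(0.1) = 19.55
V(W) = E[W²] − (E[W])² = 19.55 − (3.25)² = 8.9875
σ(W) = √8.9875 ≈ 3.00

3.00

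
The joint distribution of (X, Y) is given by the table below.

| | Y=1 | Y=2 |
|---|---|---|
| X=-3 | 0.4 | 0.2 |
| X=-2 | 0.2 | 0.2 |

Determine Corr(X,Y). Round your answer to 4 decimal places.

E[X] = -2.6,  E[Y] = 1.4
E[XY] = -3.6
cov(X,Y) = E[XY] − E[X]E[Y] = -3.6 − (-2.6)(1.4) = 0.04
Var(X) = 0.24,  Var(Y) = 0.24
ρ = 0.04 / √(0.24·0.24) ≈ 0.1667

0.1667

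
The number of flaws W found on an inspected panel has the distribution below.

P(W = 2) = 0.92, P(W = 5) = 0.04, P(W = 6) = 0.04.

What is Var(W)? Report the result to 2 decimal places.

0.92

E[W] = (2)(0.92) + (5)(0.04) + (6)(0.04) = 2.28
E[W²] = (2)²(0.92) + (5)²(0.04) + (6)²(0.04) = 6.12
Var(W) = E[W²] − (E[W])² = 6.12 − (2.28)² = 0.9216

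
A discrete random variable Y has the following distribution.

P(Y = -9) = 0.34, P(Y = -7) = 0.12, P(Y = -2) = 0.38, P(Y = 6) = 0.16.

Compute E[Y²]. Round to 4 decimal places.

E[Y²] = (-9)²(0.34) + (-7)²(0.12) + (-2)²(0.38) + (6)²(0.16) = 40.7

40.7000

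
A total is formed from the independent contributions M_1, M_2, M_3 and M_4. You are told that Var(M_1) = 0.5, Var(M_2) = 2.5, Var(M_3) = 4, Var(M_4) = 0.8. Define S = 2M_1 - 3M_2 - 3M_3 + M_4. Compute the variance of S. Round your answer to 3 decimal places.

61.300

By independence, Var(S) = (2)²Var(M_1) + (-3)²Var(M_2) + (-3)²Var(M_3) + (1)²Var(M_4)
= (2)²·0.5 + (-3)²·2.5 + (-3)²·4 + (1)²·0.8 = 61.3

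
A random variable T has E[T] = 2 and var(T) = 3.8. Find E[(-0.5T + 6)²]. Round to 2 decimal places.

E[-0.5T + 6] = -0.5·2 + 6 = 5
var(-0.5T + 6) = (-0.5)²·3.8 = 0.95
E[(-0.5T + 6)²] = var((-0.5T + 6)) + (E[(-0.5T + 6)])² = 0.95 + (5)² = 25.95

25.95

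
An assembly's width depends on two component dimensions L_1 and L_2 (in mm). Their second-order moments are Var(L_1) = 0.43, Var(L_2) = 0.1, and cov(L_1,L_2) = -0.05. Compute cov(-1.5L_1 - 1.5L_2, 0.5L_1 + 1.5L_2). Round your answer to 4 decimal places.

-0.3975

cov(-1.5L_1 - 1.5L_2, 0.5L_1 + 1.5L_2) = (-1.5)(0.5)Var(L_1) + (-1.5)(1.5)Var(L_2) + [(-1.5)(1.5) + (-1.5)(0.5)]cov(L_1,L_2)
= -0.75·0.43 + -2.25·0.1 + -3·-0.05 = -0.3975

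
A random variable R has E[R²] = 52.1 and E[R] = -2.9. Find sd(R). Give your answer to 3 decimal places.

6.610

V(R) = 52.1 − (-2.9)² = 43.69
sd(R) = √43.69 ≈ 6.610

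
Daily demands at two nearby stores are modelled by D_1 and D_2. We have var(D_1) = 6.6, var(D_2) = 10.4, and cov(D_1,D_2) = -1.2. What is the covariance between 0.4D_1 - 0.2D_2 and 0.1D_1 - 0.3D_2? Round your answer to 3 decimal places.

1.056

cov(0.4D_1 - 0.2D_2, 0.1D_1 - 0.3D_2) = (0.4)(0.1)var(D_1) + (-0.2)(-0.3)var(D_2) + [(0.4)(-0.3) + (-0.2)(0.1)]cov(D_1,D_2)
= 0.04·6.6 + 0.06·10.4 + -0.14·-1.2 = 1.056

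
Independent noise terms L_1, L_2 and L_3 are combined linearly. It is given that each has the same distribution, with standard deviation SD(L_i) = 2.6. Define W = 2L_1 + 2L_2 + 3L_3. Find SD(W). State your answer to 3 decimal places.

10.720

var(L_i) = (2.6)² = 6.76
By independence, var(W) = (2)²var(L_1) + (2)²var(L_2) + (3)²var(L_3)
= (2)²·6.76 + (2)²·6.76 + (3)²·6.76 = 114.92
SD(W) = √114.92 ≈ 10.720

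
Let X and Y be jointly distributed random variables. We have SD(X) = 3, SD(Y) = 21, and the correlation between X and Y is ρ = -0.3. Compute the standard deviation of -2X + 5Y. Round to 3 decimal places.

var(X) = (3)² = 9;  var(Y) = (21)² = 441
Cov(X,Y) = ρ·SD(X)·SD(Y) = -0.3·3·21 = -18.9
var(-2X + 5Y) = (-2)²·var(X) + (5)²·var(Y) + 2·(-2)·(5)·Cov(X,Y)
= 4·9 + 25·441 + -20·-18.9 = 11439
SD(-2X + 5Y) = √11439 ≈ 106.953

106.953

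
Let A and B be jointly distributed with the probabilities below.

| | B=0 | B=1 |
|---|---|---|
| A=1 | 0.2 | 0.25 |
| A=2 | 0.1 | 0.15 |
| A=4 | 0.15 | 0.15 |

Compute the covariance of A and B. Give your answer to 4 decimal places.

E[A] = 2.15,  E[B] = 0.55
E[AB] = 1.15
cov(A,B) = E[AB] − E[A]E[B] = 1.15 − (2.15)(0.55) = -0.0325

-0.0325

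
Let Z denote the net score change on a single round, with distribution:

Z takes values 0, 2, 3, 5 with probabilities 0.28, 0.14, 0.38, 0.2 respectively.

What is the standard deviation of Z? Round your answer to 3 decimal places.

1.767

E[Z] = (0)(0.28) + (2)(0.14) + (3)(0.38) + (5)(0.2) = 2.42
E[Z²] = (0)²(0.28) + (2)²(0.14) + (3)²(0.38) + (5)²(0.2) = 8.98
Var(Z) = E[Z²] − (E[Z])² = 8.98 − (2.42)² = 3.1236
SD(Z) = √3.1236 ≈ 1.767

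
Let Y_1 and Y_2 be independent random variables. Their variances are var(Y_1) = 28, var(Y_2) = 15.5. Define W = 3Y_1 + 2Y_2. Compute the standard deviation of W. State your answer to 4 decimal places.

17.7200

By independence, var(W) = (3)²var(Y_1) + (2)²var(Y_2)
= (3)²·28 + (2)²·15.5 = 314
SD(W) = √314 ≈ 17.7200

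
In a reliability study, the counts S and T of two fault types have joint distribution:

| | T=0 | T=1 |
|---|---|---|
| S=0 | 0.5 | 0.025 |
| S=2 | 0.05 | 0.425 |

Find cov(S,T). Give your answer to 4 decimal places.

E[S] = 0.95,  E[T] = 0.45
E[ST] = 0.85
cov(S,T) = E[ST] − E[S]E[T] = 0.85 − (0.95)(0.45) = 0.4225

0.4225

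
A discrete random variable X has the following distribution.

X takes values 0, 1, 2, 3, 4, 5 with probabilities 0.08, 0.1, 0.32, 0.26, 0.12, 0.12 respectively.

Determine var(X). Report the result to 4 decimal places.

1.8800

E[X] = (0)(0.08) + (1)(0.1) + (2)(0.32) + (3)(0.26) + (4)(0.12) + (5)(0.12) = 2.6
E[X²] = (0)²(0.08) + (1)²(0.1) + (2)²(0.32) + (3)²(0.26) + (4)²(0.12) + (5)²(0.12) = 8.64
var(X) = E[X²] − (E[X])² = 8.64 − (2.6)² = 1.88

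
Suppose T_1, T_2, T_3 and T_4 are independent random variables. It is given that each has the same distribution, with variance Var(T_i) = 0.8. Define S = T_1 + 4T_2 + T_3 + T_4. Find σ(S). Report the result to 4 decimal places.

By independence, Var(S) = (1)²Var(T_1) + (4)²Var(T_2) + (1)²Var(T_3) + (1)²Var(T_4)
= (1)²·0.8 + (4)²·0.8 + (1)²·0.8 + (1)²·0.8 = 15.2
σ(S) = √15.2 ≈ 3.8987

3.8987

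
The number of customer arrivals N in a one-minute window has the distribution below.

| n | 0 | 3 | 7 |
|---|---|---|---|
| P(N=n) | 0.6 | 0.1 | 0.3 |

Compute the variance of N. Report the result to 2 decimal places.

E[N] = (0)(0.6) + (3)(0.1) + (7)(0.3) = 2.4
E[N²] = (0)²(0.6) + (3)²(0.1) + (7)²(0.3) = 15.6
Var(N) = E[N²] − (E[N])² = 15.6 − (2.4)² = 9.84

9.84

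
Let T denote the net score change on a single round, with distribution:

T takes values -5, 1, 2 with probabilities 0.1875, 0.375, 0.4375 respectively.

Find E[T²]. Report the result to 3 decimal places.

E[T²] = (-5)²(0.1875) + (1)²(0.375) + (2)²(0.4375) = 6.8125

6.813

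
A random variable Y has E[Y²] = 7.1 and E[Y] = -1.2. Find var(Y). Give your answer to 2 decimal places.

5.66

var(Y) = 7.1 − (-1.2)² = 5.66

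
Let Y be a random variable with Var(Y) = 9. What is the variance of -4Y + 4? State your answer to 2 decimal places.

144.00

Var(-4Y + 4) = (-4)²·Var(Y) = 16·9 = 144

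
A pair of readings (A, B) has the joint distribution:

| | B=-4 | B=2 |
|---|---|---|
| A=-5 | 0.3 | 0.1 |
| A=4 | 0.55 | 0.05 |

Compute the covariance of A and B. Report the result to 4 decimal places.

E[A] = 0.4,  E[B] = -3.1
E[AB] = -3.4
Cov(A,B) = E[AB] − E[A]E[B] = -3.4 − (0.4)(-3.1) = -2.16

-2.1600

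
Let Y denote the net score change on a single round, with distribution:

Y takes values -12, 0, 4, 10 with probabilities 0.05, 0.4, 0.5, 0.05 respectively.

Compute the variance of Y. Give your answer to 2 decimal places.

E[Y] = (-12)(0.05) + (0)(0.4) + (4)(0.5) + (10)(0.05) = 1.9
E[Y²] = (-12)²(0.05) + (0)²(0.4) + (4)²(0.5) + (10)²(0.05) = 20.2
V(Y) = E[Y²] − (E[Y])² = 20.2 − (1.9)² = 16.59

16.59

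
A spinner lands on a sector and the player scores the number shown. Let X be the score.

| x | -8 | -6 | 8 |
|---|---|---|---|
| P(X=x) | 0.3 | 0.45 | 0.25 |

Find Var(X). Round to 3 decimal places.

41.790

E[X] = (-8)(0.3) + (-6)(0.45) + (8)(0.25) = -3.1
E[X²] = (-8)²(0.3) + (-6)²(0.45) + (8)²(0.25) = 51.4
Var(X) = E[X²] − (E[X])² = 51.4 − (-3.1)² = 41.79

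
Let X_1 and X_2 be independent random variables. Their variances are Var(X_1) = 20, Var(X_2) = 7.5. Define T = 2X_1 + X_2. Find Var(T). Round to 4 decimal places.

By independence, Var(T) = (2)²Var(X_1) + (1)²Var(X_2)
= (2)²·20 + (1)²·7.5 = 87.5

87.5000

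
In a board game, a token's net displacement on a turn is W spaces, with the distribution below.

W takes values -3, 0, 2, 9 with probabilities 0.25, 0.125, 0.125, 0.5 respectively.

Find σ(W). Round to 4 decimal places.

5.2202

E[W] = (-3)(0.25) + (0)(0.125) + (2)(0.125) + (9)(0.5) = 4
E[W²] = (-3)²(0.25) + (0)²(0.125) + (2)²(0.125) + (9)²(0.5) = 43.25
var(W) = E[W²] − (E[W])² = 43.25 − (4)² = 27.25
σ(W) = √27.25 ≈ 5.2202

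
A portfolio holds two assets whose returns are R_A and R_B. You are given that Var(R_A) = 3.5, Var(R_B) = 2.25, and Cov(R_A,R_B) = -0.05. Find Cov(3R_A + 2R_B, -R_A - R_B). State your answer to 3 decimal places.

Cov(3R_A + 2R_B, -R_A - R_B) = (3)(-1)Var(R_A) + (2)(-1)Var(R_B) + [(3)(-1) + (2)(-1)]Cov(R_A,R_B)
= -3·3.5 + -2·2.25 + -5·-0.05 = -14.75

-14.750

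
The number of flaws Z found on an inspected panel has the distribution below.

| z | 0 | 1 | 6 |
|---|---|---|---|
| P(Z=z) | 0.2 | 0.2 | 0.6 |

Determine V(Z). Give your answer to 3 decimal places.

E[Z] = (0)(0.2) + (1)(0.2) + (6)(0.6) = 3.8
E[Z²] = (0)²(0.2) + (1)²(0.2) + (6)²(0.6) = 21.8
V(Z) = E[Z²] − (E[Z])² = 21.8 − (3.8)² = 7.36

7.360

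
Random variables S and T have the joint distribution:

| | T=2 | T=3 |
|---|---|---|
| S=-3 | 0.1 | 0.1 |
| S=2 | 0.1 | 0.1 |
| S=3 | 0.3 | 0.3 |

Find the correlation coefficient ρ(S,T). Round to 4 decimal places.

E[S] = 1.6,  E[T] = 2.5
E[ST] = 4
cov(S,T) = E[ST] − E[S]E[T] = 4 − (1.6)(2.5) = 0
var(S) = 5.44,  var(T) = 0.25
ρ = 0 / √(5.44·0.25) ≈ 0.0000

0.0000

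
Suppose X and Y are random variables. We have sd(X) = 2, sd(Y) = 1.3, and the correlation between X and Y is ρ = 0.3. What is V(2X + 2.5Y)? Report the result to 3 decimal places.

34.363

V(X) = (2)² = 4;  V(Y) = (1.3)² = 1.69
Cov(X,Y) = ρ·sd(X)·sd(Y) = 0.3·2·1.3 = 0.78
V(2X + 2.5Y) = (2)²·V(X) + (2.5)²·V(Y) + 2·(2)·(2.5)·Cov(X,Y)
= 4·4 + 6.25·1.69 + 10·0.78 = 34.3625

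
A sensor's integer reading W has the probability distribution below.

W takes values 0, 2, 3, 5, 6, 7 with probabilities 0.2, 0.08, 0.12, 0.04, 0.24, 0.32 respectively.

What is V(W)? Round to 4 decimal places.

E[W] = (0)(0.2) + (2)(0.08) + (3)(0.12) + (5)(0.04) + (6)(0.24) + (7)(0.32) = 4.4
E[W²] = (0)²(0.2) + (2)²(0.08) + (3)²(0.12) + (5)²(0.04) + (6)²(0.24) + (7)²(0.32) = 26.72
V(W) = E[W²] − (E[W])² = 26.72 − (4.4)² = 7.36

7.3600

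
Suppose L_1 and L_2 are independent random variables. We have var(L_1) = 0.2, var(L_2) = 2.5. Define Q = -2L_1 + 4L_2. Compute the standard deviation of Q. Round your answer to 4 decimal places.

6.3875

By independence, var(Q) = (-2)²var(L_1) + (4)²var(L_2)
= (-2)²·0.2 + (4)²·2.5 = 40.8
SD(Q) = √40.8 ≈ 6.3875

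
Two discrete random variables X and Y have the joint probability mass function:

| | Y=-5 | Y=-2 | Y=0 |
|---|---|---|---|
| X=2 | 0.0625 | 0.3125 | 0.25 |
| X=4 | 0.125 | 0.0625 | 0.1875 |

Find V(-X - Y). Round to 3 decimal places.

E[X] = 2.75,  E[Y] = -1.6875,  E[XY] = -4.875
V(X) = 8.5 − (2.75)² = 0.9375;  V(Y) = 6.1875 − (-1.6875)² = 3.33984375
Cov(X,Y) = -4.875 − (2.75)(-1.6875) = -0.234375
V(-X - Y) = (-1)²·0.9375 + (-1)²·3.33984375 + 2·(-1)·(-1)·-0.234375 = 3.80859375

3.809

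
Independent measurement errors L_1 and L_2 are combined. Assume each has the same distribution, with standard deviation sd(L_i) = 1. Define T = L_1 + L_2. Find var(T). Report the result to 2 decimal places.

var(L_i) = (1)² = 1
By independence, var(T) = (1)²var(L_1) + (1)²var(L_2)
= (1)²·1 + (1)²·1 = 2

2.00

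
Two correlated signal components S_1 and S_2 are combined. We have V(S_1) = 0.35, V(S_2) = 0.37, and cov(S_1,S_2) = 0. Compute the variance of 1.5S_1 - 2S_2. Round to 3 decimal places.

V(1.5S_1 - 2S_2) = (1.5)²·V(S_1) + (-2)²·V(S_2) + 2·(1.5)·(-2)·cov(S_1,S_2)
= 2.25·0.35 + 4·0.37 + -6·0 = 2.2675

2.268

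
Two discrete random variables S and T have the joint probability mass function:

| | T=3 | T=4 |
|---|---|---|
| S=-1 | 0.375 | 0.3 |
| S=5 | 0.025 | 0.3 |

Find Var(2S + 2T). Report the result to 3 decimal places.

37.590

E[S] = 0.95,  E[T] = 3.6,  E[ST] = 4.05
Var(S) = 8.8 − (0.95)² = 7.8975;  Var(T) = 13.2 − (3.6)² = 0.24
Cov(S,T) = 4.05 − (0.95)(3.6) = 0.63
Var(2S + 2T) = (2)²·7.8975 + (2)²·0.24 + 2·(2)·(2)·0.63 = 37.59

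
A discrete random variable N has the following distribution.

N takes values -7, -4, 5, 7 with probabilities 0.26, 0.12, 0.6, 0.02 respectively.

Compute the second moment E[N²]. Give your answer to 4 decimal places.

E[N²] = (-7)²(0.26) + (-4)²(0.12) + (5)²(0.6) + (7)²(0.02) = 30.64

30.6400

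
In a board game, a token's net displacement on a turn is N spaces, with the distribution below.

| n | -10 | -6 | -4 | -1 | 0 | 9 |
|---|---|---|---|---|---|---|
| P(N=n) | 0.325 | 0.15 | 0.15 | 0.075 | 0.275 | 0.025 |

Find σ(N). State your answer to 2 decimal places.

4.61

E[N] = (-10)(0.325) + (-6)(0.15) + (-4)(0.15) + (-1)(0.075) + (0)(0.275) + (9)(0.025) = -4.6
E[N²] = (-10)²(0.325) + (-6)²(0.15) + (-4)²(0.15) + (-1)²(0.075) + (0)²(0.275) + (9)²(0.025) = 42.4
var(N) = E[N²] − (E[N])² = 42.4 − (-4.6)² = 21.24
σ(N) = √21.24 ≈ 4.61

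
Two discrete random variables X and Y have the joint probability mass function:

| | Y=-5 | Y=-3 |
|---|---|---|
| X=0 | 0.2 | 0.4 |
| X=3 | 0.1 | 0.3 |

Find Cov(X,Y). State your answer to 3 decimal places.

0.120

E[X] = 1.2,  E[Y] = -3.6
E[XY] = -4.2
Cov(X,Y) = E[XY] − E[X]E[Y] = -4.2 − (1.2)(-3.6) = 0.12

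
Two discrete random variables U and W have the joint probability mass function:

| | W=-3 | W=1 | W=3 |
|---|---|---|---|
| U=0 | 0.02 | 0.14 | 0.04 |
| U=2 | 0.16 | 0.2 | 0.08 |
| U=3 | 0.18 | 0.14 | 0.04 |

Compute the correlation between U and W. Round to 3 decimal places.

-0.280

E[U] = 1.96,  E[W] = -0.12
E[UW] = -0.92
cov(U,W) = E[UW] − E[U]E[W] = -0.92 − (1.96)(-0.12) = -0.6848
var(U) = 1.1584,  var(W) = 5.1456
ρ = -0.6848 / √(1.1584·5.1456) ≈ -0.280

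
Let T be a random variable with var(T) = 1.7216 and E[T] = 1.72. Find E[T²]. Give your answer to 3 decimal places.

4.680

E[T²] = var(T) + (E[T])² = 1.7216 + (1.72)² = 4.68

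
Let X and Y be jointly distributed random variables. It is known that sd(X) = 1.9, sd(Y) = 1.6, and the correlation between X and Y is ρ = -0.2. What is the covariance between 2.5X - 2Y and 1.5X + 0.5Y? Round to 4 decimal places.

Var(X) = (1.9)² = 3.61;  Var(Y) = (1.6)² = 2.56
Cov(X,Y) = ρ·sd(X)·sd(Y) = -0.2·1.9·1.6 = -0.608
Cov(2.5X - 2Y, 1.5X + 0.5Y) = (2.5)(1.5)Var(X) + (-2)(0.5)Var(Y) + [(2.5)(0.5) + (-2)(1.5)]Cov(X,Y)
= 3.75·3.61 + -1·2.56 + -1.75·-0.608 = 12.0415

12.0415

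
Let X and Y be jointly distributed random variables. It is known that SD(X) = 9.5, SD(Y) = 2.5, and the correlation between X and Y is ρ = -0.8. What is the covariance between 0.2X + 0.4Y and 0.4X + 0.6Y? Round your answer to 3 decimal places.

V(X) = (9.5)² = 90.25;  V(Y) = (2.5)² = 6.25
Cov(X,Y) = ρ·SD(X)·SD(Y) = -0.8·9.5·2.5 = -19
Cov(0.2X + 0.4Y, 0.4X + 0.6Y) = (0.2)(0.4)V(X) + (0.4)(0.6)V(Y) + [(0.2)(0.6) + (0.4)(0.4)]Cov(X,Y)
= 0.08·90.25 + 0.24·6.25 + 0.28·-19 = 3.4

3.400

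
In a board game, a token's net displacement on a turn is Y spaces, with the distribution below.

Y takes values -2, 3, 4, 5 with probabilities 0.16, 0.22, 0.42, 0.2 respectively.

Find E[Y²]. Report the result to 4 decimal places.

E[Y²] = (-2)²(0.16) + (3)²(0.22) + (4)²(0.42) + (5)²(0.2) = 14.34

14.3400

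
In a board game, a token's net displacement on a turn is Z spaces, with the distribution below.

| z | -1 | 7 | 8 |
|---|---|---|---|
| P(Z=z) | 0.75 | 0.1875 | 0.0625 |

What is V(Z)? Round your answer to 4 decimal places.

E[Z] = (-1)(0.75) + (7)(0.1875) + (8)(0.0625) = 1.0625
E[Z²] = (-1)²(0.75) + (7)²(0.1875) + (8)²(0.0625) = 13.9375
V(Z) = E[Z²] − (E[Z])² = 13.9375 − (1.0625)² = 12.80859375

12.8086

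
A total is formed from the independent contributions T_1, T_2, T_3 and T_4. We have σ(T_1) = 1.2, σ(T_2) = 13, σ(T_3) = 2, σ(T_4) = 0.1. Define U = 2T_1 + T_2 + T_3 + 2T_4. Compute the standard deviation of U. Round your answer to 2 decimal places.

13.37

Var(T_1) = 1.44, Var(T_2) = 169, Var(T_3) = 4, Var(T_4) = 0.01
By independence, Var(U) = (2)²Var(T_1) + (1)²Var(T_2) + (1)²Var(T_3) + (2)²Var(T_4)
= (2)²·1.44 + (1)²·169 + (1)²·4 + (2)²·0.01 = 178.8
σ(U) = √178.8 ≈ 13.37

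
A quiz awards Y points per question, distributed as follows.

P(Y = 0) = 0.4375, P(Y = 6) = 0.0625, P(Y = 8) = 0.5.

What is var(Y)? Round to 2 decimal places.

15.11

E[Y] = (0)(0.4375) + (6)(0.0625) + (8)(0.5) = 4.375
E[Y²] = (0)²(0.4375) + (6)²(0.0625) + (8)²(0.5) = 34.25
var(Y) = E[Y²] − (E[Y])² = 34.25 − (4.375)² = 15.109375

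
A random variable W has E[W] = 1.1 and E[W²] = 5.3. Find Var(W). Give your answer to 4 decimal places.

4.0900

Var(W) = 5.3 − (1.1)² = 4.09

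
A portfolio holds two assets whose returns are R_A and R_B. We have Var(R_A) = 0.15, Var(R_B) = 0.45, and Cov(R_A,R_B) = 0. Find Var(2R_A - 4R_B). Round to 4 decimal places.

7.8000

Var(2R_A - 4R_B) = (2)²·Var(R_A) + (-4)²·Var(R_B) + 2·(2)·(-4)·Cov(R_A,R_B)
= 4·0.15 + 16·0.45 + -16·0 = 7.8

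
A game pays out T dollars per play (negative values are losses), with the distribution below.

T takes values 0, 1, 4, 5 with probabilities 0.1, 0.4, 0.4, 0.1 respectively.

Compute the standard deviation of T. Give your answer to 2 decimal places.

1.75

E[T] = (0)(0.1) + (1)(0.4) + (4)(0.4) + (5)(0.1) = 2.5
E[T²] = (0)²(0.1) + (1)²(0.4) + (4)²(0.4) + (5)²(0.1) = 9.3
var(T) = E[T²] − (E[T])² = 9.3 − (2.5)² = 3.05
σ(T) = √3.05 ≈ 1.75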